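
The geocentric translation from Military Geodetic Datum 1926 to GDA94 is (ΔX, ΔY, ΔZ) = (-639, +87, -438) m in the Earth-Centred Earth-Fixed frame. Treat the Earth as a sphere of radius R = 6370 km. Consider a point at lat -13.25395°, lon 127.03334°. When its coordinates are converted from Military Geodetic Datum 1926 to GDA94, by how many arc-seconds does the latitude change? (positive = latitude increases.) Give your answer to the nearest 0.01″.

sin φ = -0.229267, cos φ = 0.973363, sin λ = 0.798285, cos λ = -0.602280.
North component: ΔN = −sin φ cos λ·ΔX − sin φ sin λ·ΔY + cos φ·ΔZ = −(-0.229267)(-0.602280)(-639) − (-0.229267)(0.798285)(87) + (0.973363)(-438) = -322.18 m.
1° of latitude spans πR/180 = 111177 m, so Δφ = -322.18 / 111177 × 3600 = -10.432″.

Δφ = -10.43″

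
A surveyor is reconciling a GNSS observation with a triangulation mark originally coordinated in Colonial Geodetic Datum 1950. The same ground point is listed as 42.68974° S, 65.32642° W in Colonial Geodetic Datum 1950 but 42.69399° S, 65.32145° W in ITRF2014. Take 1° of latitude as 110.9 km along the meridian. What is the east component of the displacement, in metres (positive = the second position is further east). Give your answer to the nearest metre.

ΔE = 405 m

Δφ = -42.69399° − -42.68974° = -0.00425°; Δλ = -65.32145° − -65.32642° = +0.00497°.
ΔN = Δφ × 110900 = -471.3 m; ΔE = Δλ × 110900 × cos(-42.68974°) = +0.00497 × 110900 × 0.735036 = 405.1 m.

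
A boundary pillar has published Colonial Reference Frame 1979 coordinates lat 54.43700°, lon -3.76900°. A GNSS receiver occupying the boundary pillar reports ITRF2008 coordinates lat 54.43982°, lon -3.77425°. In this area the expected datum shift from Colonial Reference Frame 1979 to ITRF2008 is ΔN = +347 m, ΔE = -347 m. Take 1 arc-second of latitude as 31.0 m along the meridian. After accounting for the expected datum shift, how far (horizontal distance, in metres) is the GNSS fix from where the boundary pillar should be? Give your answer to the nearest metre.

Observed coordinate differences: Δφ = +0.00282°, Δλ = -0.00525°.
Converting to metres (1° lat = 111600 m, cos φ = 0.581598): observed ΔN = 314.7 m, observed ΔE = -340.8 m.
Subtracting the expected shift leaves a residual of 314.7 − (347) = -32.3 m north and -340.8 − (-347) = 6.2 m east.
Residual distance = √((-32.3)² + 6.2²) = 32.9 m.

33 m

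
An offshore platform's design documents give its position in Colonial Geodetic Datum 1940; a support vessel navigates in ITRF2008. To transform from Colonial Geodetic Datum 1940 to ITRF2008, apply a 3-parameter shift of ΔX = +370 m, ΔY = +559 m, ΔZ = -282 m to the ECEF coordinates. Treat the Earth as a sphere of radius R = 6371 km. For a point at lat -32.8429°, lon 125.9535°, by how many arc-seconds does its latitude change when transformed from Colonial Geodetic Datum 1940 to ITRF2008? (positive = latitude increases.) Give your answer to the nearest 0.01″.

sin φ = -0.542337, cos φ = 0.840161, sin λ = 0.809494, cos λ = -0.587128.
North component: ΔN = −sin φ cos λ·ΔX − sin φ sin λ·ΔY + cos φ·ΔZ = −(-0.542337)(-0.587128)(370) − (-0.542337)(0.809494)(559) + (0.840161)(-282) = -109.33 m.
1° of latitude spans πR/180 = 111195 m, so Δφ = -109.33 / 111195 × 3600 = -3.540″.

Δφ = -3.54″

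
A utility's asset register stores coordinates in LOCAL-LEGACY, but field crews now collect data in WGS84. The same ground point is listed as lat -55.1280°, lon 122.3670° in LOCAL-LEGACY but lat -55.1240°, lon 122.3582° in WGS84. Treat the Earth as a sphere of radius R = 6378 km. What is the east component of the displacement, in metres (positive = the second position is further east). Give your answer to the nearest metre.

ΔE = -560 m

Δφ = -55.1240° − -55.1280° = +0.0040°; Δλ = 122.3582° − 122.3670° = -0.0088°.
1° along a meridian = πR/180 = 111317 m.
ΔN = Δφ × 111317 = 445.3 m; ΔE = Δλ × 111317 × cos(-55.1280°) = -0.0088 × 111317 × 0.571745 = -560.1 m.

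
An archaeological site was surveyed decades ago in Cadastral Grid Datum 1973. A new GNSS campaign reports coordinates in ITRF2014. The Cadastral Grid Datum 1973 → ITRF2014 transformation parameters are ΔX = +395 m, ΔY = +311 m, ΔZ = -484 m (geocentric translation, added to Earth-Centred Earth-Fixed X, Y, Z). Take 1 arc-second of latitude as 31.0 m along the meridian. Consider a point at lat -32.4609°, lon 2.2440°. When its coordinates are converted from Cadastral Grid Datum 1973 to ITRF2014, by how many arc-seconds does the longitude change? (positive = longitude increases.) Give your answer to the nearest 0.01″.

Δλ = 11.29″

sin φ = -0.536724, cos φ = 0.843758, sin λ = 0.039155, cos λ = 0.999233.
East component: ΔE = −sin λ·ΔX + cos λ·ΔY = −(0.039155)(395) + (0.999233)(311) = 295.30 m.
1° of latitude spans 3600 × 31.00 = 111600 m; at latitude φ, 1° of longitude spans that × cos φ = 94163.4 m, so Δλ = 295.30 / 94163.4 × 3600 = 11.290″.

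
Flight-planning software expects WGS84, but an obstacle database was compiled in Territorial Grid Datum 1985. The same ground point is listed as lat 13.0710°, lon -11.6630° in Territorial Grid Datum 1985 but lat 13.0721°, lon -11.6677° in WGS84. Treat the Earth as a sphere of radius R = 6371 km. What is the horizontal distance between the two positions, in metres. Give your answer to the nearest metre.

Δφ = 13.0721° − 13.0710° = +0.0011°; Δλ = -11.6677° − -11.6630° = -0.0047°.
1° along a meridian = πR/180 = 111195 m.
ΔN = Δφ × 111195 = 122.3 m; ΔE = Δλ × 111195 × cos(13.0710°) = -0.0047 × 111195 × 0.974091 = -509.1 m.
Distance = √(ΔE² + ΔN²) = √((-509.1)² + 122.3²) = 523.6 m.

524 m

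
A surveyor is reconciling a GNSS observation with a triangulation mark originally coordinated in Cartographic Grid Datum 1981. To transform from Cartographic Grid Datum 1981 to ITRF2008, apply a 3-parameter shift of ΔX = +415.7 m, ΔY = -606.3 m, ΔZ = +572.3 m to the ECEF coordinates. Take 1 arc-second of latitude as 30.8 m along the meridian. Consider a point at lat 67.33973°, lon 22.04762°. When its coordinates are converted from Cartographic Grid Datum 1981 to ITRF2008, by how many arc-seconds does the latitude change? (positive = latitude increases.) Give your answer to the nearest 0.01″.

Δφ = 2.43″

sin φ = 0.922805, cos φ = 0.385266, sin λ = 0.375377, cos λ = 0.926872.
North component: ΔN = −sin φ cos λ·ΔX − sin φ sin λ·ΔY + cos φ·ΔZ = −(0.922805)(0.926872)(415.7) − (0.922805)(0.375377)(-606.3) + (0.385266)(572.3) = 74.95 m.
1° of latitude spans 3600 × 30.80 = 110880 m, so Δφ = 74.95 / 110880 × 3600 = 2.434″.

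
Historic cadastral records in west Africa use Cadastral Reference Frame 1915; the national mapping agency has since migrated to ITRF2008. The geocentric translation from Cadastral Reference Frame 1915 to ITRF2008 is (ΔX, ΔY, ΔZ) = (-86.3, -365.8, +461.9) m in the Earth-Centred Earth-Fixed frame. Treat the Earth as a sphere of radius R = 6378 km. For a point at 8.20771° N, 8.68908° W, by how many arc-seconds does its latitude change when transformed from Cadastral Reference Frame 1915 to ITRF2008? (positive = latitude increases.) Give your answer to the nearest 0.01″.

sin φ = 0.142762, cos φ = 0.989757, sin λ = -0.151072, cos λ = 0.988523.
North component: ΔN = −sin φ cos λ·ΔX − sin φ sin λ·ΔY + cos φ·ΔZ = −(0.142762)(0.988523)(-86.3) − (0.142762)(-0.151072)(-365.8) + (0.989757)(461.9) = 461.46 m.
1° of latitude spans πR/180 = 111317 m, so Δφ = 461.46 / 111317 × 3600 = 14.924″.

Δφ = 14.92″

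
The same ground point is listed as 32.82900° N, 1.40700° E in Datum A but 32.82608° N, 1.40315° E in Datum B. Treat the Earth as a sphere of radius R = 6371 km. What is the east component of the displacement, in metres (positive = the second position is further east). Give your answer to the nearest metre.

Δφ = 32.82608° − 32.82900° = -0.00292°; Δλ = 1.40315° − 1.40700° = -0.00385°.
1° along a meridian = πR/180 = 111195 m.
ΔN = Δφ × 111195 = -324.7 m; ΔE = Δλ × 111195 × cos(32.82900°) = -0.00385 × 111195 × 0.840292 = -359.7 m.

ΔE = -360 m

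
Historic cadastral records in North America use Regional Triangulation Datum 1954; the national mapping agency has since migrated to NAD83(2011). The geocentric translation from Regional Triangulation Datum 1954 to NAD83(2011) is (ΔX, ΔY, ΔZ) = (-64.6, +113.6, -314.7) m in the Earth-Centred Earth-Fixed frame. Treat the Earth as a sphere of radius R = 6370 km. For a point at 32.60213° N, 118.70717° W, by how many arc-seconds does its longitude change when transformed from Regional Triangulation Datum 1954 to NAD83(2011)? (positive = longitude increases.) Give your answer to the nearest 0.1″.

sin φ = 0.538802, cos φ = 0.842432, sin λ = -0.877086, cos λ = -0.480333.
East component: ΔE = −sin λ·ΔX + cos λ·ΔY = −(-0.877086)(-64.6) + (-0.480333)(113.6) = -111.23 m.
1° of latitude spans πR/180 = 111177 m; at latitude φ, 1° of longitude spans that × cos φ = 93659.5 m, so Δλ = -111.23 / 93659.5 × 3600 = -4.275″.

Δλ = -4.3″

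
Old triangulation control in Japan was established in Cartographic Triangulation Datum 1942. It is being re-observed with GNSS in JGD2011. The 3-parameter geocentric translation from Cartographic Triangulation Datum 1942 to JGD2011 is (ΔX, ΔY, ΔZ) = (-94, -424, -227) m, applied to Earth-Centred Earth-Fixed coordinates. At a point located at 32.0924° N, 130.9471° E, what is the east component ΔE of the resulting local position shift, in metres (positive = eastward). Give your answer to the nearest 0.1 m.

At φ = 32.0924°, λ = 130.9471°: sin φ = 0.531286, cos φ = 0.847192, sin λ = 0.755315, cos λ = -0.655362.
ΔE = −sin λ·ΔX + cos λ·ΔY = −(0.755315)·(-94) + (-0.655362)·(-424) = 348.87 m.

ΔE = 348.9 m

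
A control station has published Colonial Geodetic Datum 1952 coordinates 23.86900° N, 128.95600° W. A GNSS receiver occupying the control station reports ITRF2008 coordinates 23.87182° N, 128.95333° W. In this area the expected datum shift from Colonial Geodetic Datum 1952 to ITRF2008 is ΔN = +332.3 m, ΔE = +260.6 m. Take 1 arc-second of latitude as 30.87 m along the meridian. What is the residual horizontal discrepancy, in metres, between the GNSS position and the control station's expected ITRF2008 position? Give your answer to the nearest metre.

Observed coordinate differences: Δφ = +0.00282°, Δλ = +0.00267°.
Converting to metres (1° lat = 111132 m, cos φ = 0.914473): observed ΔN = 313.4 m, observed ΔE = 271.3 m.
Subtracting the expected shift leaves a residual of 313.4 − (332.3) = -18.9 m north and 271.3 − (260.6) = 10.7 m east.
Residual distance = √((-18.9)² + 10.7²) = 21.7 m.

22 m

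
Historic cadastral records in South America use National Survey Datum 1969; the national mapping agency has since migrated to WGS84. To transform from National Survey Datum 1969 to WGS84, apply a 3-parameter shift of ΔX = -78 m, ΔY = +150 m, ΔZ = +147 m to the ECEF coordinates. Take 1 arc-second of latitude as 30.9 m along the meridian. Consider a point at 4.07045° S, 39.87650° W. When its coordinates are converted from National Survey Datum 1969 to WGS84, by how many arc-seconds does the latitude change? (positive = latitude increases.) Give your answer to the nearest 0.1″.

sin φ = -0.070983, cos φ = 0.997478, sin λ = -0.641135, cos λ = 0.767428.
North component: ΔN = −sin φ cos λ·ΔX − sin φ sin λ·ΔY + cos φ·ΔZ = −(-0.070983)(0.767428)(-78) − (-0.070983)(-0.641135)(150) + (0.997478)(147) = 135.55 m.
1° of latitude spans 3600 × 30.90 = 111240 m, so Δφ = 135.55 / 111240 × 3600 = 4.387″.

Δφ = 4.4″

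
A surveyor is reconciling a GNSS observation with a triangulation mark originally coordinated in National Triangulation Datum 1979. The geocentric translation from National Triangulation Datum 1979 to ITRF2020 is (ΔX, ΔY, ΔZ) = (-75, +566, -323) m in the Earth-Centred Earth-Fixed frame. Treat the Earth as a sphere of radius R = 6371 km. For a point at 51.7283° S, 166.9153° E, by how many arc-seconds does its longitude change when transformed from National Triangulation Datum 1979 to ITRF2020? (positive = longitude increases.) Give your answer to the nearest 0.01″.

sin φ = -0.785082, cos φ = 0.619391, sin λ = 0.226391, cos λ = -0.974036.
East component: ΔE = −sin λ·ΔX + cos λ·ΔY = −(0.226391)(-75) + (-0.974036)(566) = -534.33 m.
1° of latitude spans πR/180 = 111195 m; at latitude φ, 1° of longitude spans that × cos φ = 68873.2 m, so Δλ = -534.33 / 68873.2 × 3600 = -27.929″.

Δλ = -27.93″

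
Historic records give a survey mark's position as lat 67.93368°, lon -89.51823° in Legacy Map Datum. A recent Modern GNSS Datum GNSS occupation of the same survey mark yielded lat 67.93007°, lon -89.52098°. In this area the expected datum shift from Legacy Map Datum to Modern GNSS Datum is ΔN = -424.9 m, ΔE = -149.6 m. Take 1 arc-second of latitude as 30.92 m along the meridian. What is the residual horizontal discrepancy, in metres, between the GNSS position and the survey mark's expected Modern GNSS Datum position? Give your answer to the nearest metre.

Observed coordinate differences: Δφ = -0.00361°, Δλ = -0.00275°.
Converting to metres (1° lat = 111312 m, cos φ = 0.375680): observed ΔN = -401.8 m, observed ΔE = -115.0 m.
Subtracting the expected shift leaves a residual of -401.8 − (-424.9) = 23.1 m north and -115.0 − (-149.6) = 34.6 m east.
Residual distance = √(23.1² + 34.6²) = 41.6 m.

42 m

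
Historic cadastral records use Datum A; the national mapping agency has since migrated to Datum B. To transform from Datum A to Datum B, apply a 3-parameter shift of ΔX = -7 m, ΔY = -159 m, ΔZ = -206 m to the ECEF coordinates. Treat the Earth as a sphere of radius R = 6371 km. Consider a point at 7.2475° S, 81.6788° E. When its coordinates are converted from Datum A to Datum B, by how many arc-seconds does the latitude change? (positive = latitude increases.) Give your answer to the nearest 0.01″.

sin φ = -0.126156, cos φ = 0.992010, sin λ = 0.989472, cos λ = 0.144722.
North component: ΔN = −sin φ cos λ·ΔX − sin φ sin λ·ΔY + cos φ·ΔZ = −(-0.126156)(0.144722)(-7) − (-0.126156)(0.989472)(-159) + (0.992010)(-206) = -224.33 m.
1° of latitude spans πR/180 = 111195 m, so Δφ = -224.33 / 111195 × 3600 = -7.263″.

Δφ = -7.26″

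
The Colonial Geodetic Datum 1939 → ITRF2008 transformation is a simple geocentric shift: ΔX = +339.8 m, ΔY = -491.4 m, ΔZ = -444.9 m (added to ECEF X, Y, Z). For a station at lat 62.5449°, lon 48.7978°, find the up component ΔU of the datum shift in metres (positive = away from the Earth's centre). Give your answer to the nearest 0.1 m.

ΔU = -462.1 m

The local up (radial) axis is (cos φ cos λ, cos φ sin λ, sin φ), giving ΔU = 103.199 − 170.463 − 394.792 = -462.06 m.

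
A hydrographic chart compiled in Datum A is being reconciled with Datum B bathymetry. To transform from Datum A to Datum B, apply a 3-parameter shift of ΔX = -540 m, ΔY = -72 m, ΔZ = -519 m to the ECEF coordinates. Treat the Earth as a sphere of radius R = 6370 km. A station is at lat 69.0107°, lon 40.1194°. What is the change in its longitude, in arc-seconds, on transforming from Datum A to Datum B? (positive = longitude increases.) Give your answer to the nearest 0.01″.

Δλ = 26.48″

sin φ = 0.933647, cos φ = 0.358194, sin λ = 0.644383, cos λ = 0.764703.
East component: ΔE = −sin λ·ΔX + cos λ·ΔY = −(0.644383)(-540) + (0.764703)(-72) = 292.91 m.
1° of latitude spans πR/180 = 111177 m; at latitude φ, 1° of longitude spans that × cos φ = 39823.1 m, so Δλ = 292.91 / 39823.1 × 3600 = 26.479″.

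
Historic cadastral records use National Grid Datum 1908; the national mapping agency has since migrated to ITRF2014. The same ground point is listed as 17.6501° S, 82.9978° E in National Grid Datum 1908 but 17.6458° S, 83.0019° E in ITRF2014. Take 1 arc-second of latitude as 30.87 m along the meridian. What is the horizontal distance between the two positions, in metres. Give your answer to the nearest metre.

Δφ = -17.6458° − -17.6501° = +0.0043°; Δλ = 83.0019° − 82.9978° = +0.0041°.
1° of latitude = 3600 × 30.87 = 111132 m.
ΔN = Δφ × 111132 = 477.9 m; ΔE = Δλ × 111132 × cos(-17.6501°) = +0.0041 × 111132 × 0.952926 = 434.2 m.
Distance = √(ΔE² + ΔN²) = √(434.2² + 477.9²) = 645.7 m.

646 m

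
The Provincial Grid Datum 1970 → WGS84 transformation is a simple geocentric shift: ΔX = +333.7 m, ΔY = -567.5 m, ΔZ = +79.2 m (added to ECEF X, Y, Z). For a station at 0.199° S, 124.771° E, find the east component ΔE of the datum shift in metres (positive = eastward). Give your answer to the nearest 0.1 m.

ΔE = 49.5 m

The local east axis at (φ, λ) is (−sin λ, cos λ, 0), so ΔE = −sin(124.771°)·333.7 + cos(124.771°)·(-567.5) = 49.53 m.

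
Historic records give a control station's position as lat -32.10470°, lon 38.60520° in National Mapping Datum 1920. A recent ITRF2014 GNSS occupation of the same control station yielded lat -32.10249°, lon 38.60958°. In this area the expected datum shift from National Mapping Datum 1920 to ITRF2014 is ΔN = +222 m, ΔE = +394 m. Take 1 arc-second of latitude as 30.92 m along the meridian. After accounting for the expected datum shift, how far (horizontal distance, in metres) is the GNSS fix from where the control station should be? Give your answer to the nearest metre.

31 m

Observed coordinate differences: Δφ = +0.00221°, Δλ = +0.00438°.
Converting to metres (1° lat = 111312 m, cos φ = 0.847078): observed ΔN = 246.0 m, observed ΔE = 413.0 m.
Subtracting the expected shift leaves a residual of 246.0 − (222) = 24.0 m north and 413.0 − (394) = 19.0 m east.
Residual distance = √(24.0² + 19.0²) = 30.6 m.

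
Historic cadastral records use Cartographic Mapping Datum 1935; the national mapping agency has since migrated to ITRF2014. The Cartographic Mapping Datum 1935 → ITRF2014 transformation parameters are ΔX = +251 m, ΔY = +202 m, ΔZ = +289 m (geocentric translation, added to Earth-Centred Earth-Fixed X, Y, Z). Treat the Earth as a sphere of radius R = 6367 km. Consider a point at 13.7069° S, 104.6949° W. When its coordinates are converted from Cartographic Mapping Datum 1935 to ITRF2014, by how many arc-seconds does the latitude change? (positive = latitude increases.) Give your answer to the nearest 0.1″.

Δφ = 7.1″

sin φ = -0.236955, cos φ = 0.971521, sin λ = -0.967290, cos λ = -0.253672.
North component: ΔN = −sin φ cos λ·ΔX − sin φ sin λ·ΔY + cos φ·ΔZ = −(-0.236955)(-0.253672)(251) − (-0.236955)(-0.967290)(202) + (0.971521)(289) = 219.38 m.
1° of latitude spans πR/180 = 111125 m, so Δφ = 219.38 / 111125 × 3600 = 7.107″.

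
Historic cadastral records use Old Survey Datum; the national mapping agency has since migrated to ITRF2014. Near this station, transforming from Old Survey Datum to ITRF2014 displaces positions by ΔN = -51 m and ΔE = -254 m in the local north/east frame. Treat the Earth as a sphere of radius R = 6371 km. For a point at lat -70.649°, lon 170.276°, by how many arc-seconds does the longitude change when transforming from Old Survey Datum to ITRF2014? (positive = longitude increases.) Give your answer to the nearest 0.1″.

At latitude -70.649°, cos φ = 0.331354.
One radian of longitude at latitude φ spans R cos φ, so Δλ = ΔE / (R cos φ) = -254.0 / (6371000 × 0.331354) = -1.2032e-04 rad = -24.818″.

Δλ = -24.8″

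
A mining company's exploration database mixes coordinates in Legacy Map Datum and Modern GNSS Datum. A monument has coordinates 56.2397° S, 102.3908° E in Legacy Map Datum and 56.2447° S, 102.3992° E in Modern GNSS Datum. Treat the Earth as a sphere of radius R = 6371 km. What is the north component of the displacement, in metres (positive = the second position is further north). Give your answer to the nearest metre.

Δφ = -56.2447° − -56.2397° = -0.0050°; Δλ = 102.3992° − 102.3908° = +0.0084°.
1° along a meridian = πR/180 = 111195 m.
ΔN = Δφ × 111195 = -556.0 m; ΔE = Δλ × 111195 × cos(-56.2397°) = +0.0084 × 111195 × 0.555720 = 519.1 m.

ΔN = -556 m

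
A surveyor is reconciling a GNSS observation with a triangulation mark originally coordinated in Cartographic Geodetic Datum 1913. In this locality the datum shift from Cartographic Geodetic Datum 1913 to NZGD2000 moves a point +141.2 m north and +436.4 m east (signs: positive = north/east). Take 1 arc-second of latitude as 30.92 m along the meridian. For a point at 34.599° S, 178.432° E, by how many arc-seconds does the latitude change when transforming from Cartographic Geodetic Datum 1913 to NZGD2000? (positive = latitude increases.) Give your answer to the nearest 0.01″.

Δφ = 4.57″

1″ of latitude = 30.92 m, so Δφ = 141.2 / 30.92 = 4.567″.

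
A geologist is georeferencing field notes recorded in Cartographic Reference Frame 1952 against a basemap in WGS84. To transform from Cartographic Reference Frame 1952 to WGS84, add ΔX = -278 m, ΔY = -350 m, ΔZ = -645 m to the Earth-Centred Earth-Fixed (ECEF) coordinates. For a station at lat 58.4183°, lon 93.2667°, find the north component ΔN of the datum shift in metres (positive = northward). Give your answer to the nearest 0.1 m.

ΔN = -53.6 m

At φ = 58.4183°, λ = 93.2667°: sin φ = 0.851894, cos φ = 0.523714, sin λ = 0.998375, cos λ = -0.056984.
ΔN = −sin φ cos λ·ΔX − sin φ sin λ·ΔY + cos φ·ΔZ = −(0.851894)(-0.056984)(-278) − (0.851894)(0.998375)(-350) + (0.523714)(-645) = -53.61 m.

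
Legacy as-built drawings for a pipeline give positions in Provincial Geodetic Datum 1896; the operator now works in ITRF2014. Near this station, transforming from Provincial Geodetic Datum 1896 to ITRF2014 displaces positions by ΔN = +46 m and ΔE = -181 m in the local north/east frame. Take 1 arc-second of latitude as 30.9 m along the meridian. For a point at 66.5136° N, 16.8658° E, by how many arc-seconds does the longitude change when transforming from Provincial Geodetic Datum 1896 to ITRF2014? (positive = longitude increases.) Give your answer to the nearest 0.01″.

Δλ = -14.70″

At latitude 66.5136°, cos φ = 0.398531.
1″ of longitude at this latitude = 30.90 × cos φ = 12.3146 m, so Δλ = -181.0 / 12.3146 = -14.698″.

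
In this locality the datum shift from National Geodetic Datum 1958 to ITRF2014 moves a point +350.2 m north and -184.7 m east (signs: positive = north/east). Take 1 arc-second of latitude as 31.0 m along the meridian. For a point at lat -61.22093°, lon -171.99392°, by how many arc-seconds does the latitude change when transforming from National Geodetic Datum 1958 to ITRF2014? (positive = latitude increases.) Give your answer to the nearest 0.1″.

Δφ = 11.3″

1″ of latitude = 31.00 m, so Δφ = 350.2 / 31.00 = 11.297″.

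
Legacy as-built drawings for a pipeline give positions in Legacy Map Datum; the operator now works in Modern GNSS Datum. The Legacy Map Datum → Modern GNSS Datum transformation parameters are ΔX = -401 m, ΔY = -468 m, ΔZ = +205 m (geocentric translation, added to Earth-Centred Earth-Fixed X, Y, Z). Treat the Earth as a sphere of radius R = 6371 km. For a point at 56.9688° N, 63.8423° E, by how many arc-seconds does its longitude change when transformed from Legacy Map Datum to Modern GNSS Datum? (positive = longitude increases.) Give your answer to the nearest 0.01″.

sin φ = 0.838374, cos φ = 0.545096, sin λ = 0.897584, cos λ = 0.440843.
East component: ΔE = −sin λ·ΔX + cos λ·ΔY = −(0.897584)(-401) + (0.440843)(-468) = 153.62 m.
1° of latitude spans πR/180 = 111195 m; at latitude φ, 1° of longitude spans that × cos φ = 60611.9 m, so Δλ = 153.62 / 60611.9 × 3600 = 9.124″.

Δλ = 9.12″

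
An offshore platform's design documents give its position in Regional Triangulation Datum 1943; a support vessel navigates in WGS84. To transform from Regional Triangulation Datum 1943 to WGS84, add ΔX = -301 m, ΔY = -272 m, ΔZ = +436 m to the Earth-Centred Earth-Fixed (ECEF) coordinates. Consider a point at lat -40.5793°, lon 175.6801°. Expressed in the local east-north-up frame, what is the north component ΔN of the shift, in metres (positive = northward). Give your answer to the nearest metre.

At φ = -40.5793°, λ = 175.6801°: sin φ = -0.650500, cos φ = 0.759506, sin λ = 0.075325, cos λ = -0.997159.
ΔN = −sin φ cos λ·ΔX − sin φ sin λ·ΔY + cos φ·ΔZ = −(-0.650500)(-0.997159)(-301) − (-0.650500)(0.075325)(-272) + (0.759506)(436) = 513.06 m.

ΔN = 513 m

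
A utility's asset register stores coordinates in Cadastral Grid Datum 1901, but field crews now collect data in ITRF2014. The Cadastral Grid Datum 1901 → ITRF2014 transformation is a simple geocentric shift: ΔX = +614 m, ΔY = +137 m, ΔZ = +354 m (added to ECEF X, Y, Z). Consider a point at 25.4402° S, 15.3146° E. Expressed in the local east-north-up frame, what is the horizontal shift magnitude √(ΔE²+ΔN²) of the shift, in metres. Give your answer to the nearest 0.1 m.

The local east axis at (φ, λ) is (−sin λ, cos λ, 0), so ΔE = −sin(15.3146°)·614 + cos(15.3146°)·137 = -30.03 m.
The local north axis is (−sin φ cos λ, −sin φ sin λ, cos φ), giving ΔN = 254.389 + 15.544 + 319.674 = 589.61 m.
Horizontal magnitude = √(ΔE² + ΔN²) = √((-30.03)² + 589.61²) = 590.37 m.

590.4 m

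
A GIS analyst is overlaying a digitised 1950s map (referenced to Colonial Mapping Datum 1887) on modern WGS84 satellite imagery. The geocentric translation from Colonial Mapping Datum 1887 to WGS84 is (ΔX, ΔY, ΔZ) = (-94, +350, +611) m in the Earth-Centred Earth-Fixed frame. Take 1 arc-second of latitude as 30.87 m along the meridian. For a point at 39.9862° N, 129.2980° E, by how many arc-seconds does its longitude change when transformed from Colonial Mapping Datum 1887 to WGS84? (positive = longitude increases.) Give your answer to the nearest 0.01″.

sin φ = 0.642603, cos φ = 0.766199, sin λ = 0.773862, cos λ = -0.633354.
East component: ΔE = −sin λ·ΔX + cos λ·ΔY = −(0.773862)(-94) + (-0.633354)(350) = -148.93 m.
1° of latitude spans 3600 × 30.87 = 111132 m; at latitude φ, 1° of longitude spans that × cos φ = 85149.3 m, so Δλ = -148.93 / 85149.3 × 3600 = -6.297″.

Δλ = -6.30″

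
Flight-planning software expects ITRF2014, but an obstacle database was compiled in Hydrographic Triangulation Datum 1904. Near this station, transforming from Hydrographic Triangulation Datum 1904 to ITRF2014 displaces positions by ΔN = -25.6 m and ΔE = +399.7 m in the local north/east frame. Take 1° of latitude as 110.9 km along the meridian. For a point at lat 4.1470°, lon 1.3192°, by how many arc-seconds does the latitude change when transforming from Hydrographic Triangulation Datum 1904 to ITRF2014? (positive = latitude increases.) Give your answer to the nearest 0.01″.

1° of latitude = 110.9 km, so Δφ = -25.6 / 110900 = -0.0002308° = -0.831″.

Δφ = -0.83″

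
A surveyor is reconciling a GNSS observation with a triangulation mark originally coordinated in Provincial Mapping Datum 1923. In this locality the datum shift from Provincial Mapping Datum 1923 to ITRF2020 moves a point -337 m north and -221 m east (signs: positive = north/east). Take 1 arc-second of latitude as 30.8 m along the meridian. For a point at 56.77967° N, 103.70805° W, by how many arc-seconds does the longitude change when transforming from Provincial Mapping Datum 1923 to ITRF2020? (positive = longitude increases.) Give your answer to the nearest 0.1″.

Δλ = -13.1″

At latitude 56.77967°, cos φ = 0.547860.
1″ of longitude at this latitude = 30.80 × cos φ = 16.8741 m, so Δλ = -221.0 / 16.8741 = -13.097″.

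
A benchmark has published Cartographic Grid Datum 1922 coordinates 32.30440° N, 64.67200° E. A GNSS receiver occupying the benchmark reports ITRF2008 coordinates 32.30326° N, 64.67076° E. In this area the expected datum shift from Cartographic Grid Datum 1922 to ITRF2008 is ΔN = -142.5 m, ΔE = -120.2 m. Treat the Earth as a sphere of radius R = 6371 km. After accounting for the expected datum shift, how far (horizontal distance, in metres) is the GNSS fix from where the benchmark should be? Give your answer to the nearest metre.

Observed coordinate differences: Δφ = -0.00114°, Δλ = -0.00124°.
Converting to metres (1° lat = 111195 m, cos φ = 0.845221): observed ΔN = -126.8 m, observed ΔE = -116.5 m.
Subtracting the expected shift leaves a residual of -126.8 − (-142.5) = 15.7 m north and -116.5 − (-120.2) = 3.7 m east.
Residual distance = √(15.7² + 3.7²) = 16.2 m.

16 m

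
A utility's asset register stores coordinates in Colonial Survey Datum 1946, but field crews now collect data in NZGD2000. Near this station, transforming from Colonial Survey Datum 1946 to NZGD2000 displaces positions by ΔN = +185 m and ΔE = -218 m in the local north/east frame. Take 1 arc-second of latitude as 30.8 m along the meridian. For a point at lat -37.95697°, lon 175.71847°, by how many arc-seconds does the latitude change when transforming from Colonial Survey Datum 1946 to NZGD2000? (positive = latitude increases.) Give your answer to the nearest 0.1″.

Δφ = 6.0″

1″ of latitude = 30.80 m, so Δφ = 185.0 / 30.80 = 6.006″.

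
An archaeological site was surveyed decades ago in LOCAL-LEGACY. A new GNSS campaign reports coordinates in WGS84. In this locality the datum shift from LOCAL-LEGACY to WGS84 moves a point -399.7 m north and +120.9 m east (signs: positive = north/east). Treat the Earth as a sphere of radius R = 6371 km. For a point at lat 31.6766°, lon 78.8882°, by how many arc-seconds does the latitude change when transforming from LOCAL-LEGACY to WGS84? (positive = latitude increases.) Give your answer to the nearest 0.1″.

Δφ = -12.9″

On a sphere of radius R, 1 rad of latitude = R, so Δφ = ΔN / R = -399.7 / 6371000 = -6.2737e-05 rad = -12.941″.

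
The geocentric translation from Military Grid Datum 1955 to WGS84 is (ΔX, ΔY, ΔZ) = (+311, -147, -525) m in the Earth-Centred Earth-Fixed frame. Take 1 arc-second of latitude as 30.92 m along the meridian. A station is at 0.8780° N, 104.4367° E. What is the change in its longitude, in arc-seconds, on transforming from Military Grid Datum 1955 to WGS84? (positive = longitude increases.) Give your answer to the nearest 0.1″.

sin φ = 0.015323, cos φ = 0.999883, sin λ = 0.968424, cos λ = -0.249310.
East component: ΔE = −sin λ·ΔX + cos λ·ΔY = −(0.968424)(311) + (-0.249310)(-147) = -264.53 m.
1° of latitude spans 3600 × 30.92 = 111312 m; at latitude φ, 1° of longitude spans that × cos φ = 111298.9 m, so Δλ = -264.53 / 111298.9 × 3600 = -8.556″.

Δλ = -8.6″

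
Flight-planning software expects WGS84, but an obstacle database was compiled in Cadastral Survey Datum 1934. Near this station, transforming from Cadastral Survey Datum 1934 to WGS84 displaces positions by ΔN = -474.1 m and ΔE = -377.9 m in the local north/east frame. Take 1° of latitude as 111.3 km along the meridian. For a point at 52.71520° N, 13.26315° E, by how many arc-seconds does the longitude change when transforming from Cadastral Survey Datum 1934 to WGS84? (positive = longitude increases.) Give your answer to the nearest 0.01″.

Δλ = -20.18″

At latitude 52.71520°, cos φ = 0.605777.
1° of longitude at this latitude = 111.3 × cos φ = 67.42 km, so Δλ = -377.9 / 67423.0 = -0.0056049° = -20.178″.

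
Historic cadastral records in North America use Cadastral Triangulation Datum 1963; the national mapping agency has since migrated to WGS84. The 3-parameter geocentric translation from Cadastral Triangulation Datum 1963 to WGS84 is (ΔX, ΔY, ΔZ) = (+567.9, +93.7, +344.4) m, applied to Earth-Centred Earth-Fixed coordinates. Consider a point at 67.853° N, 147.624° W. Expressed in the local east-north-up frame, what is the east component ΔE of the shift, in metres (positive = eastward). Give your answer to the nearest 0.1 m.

ΔE = 225.0 m

At φ = 67.853°, λ = -147.624°: sin φ = 0.926220, cos φ = 0.376984, sin λ = -0.535473, cos λ = -0.844552.
ΔE = −sin λ·ΔX + cos λ·ΔY = −(-0.535473)·(567.9) + (-0.844552)·(93.7) = 224.96 m.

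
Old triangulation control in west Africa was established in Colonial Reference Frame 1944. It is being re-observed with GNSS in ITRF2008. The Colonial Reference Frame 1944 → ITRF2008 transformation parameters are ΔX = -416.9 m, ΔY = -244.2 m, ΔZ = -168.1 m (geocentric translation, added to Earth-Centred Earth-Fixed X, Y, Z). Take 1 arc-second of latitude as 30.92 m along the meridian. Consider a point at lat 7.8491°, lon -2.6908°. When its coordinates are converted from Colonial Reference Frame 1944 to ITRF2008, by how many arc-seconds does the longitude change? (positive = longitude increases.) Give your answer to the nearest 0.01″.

sin φ = 0.136565, cos φ = 0.990631, sin λ = -0.046946, cos λ = 0.998897.
East component: ΔE = −sin λ·ΔX + cos λ·ΔY = −(-0.046946)(-416.9) + (0.998897)(-244.2) = -263.50 m.
1° of latitude spans 3600 × 30.92 = 111312 m; at latitude φ, 1° of longitude spans that × cos φ = 110269.1 m, so Δλ = -263.50 / 110269.1 × 3600 = -8.603″.

Δλ = -8.60″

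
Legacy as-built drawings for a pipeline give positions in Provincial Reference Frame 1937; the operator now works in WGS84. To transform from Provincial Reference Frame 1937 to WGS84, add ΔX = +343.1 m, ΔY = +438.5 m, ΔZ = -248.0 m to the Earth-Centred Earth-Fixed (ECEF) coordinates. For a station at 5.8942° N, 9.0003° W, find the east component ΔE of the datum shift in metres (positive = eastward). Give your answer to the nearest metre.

ΔE = 487 m

The local east axis at (φ, λ) is (−sin λ, cos λ, 0), so ΔE = −sin(-9.0003°)·343.1 + cos(-9.0003°)·438.5 = 486.78 m.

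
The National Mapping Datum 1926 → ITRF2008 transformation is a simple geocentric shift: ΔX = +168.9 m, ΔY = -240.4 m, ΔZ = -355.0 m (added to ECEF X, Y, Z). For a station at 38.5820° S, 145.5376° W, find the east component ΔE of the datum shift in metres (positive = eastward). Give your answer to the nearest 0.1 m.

ΔE = 293.8 m

The local east axis at (φ, λ) is (−sin λ, cos λ, 0), so ΔE = −sin(-145.5376°)·168.9 + cos(-145.5376°)·(-240.4) = 293.78 m.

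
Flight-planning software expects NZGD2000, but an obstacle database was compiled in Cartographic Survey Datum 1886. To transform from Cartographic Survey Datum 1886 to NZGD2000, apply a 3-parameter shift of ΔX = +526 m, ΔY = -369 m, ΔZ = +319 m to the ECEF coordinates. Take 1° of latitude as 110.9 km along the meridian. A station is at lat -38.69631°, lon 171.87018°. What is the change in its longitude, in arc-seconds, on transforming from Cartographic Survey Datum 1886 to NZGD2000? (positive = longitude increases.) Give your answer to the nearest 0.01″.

sin φ = -0.625192, cos φ = 0.780471, sin λ = 0.141416, cos λ = -0.989950.
East component: ΔE = −sin λ·ΔX + cos λ·ΔY = −(0.141416)(526) + (-0.989950)(-369) = 290.91 m.
1° of latitude spans 110900 m; at latitude φ, 1° of longitude spans that × cos φ = 86554.2 m, so Δλ = 290.91 / 86554.2 × 3600 = 12.100″.

Δλ = 12.10″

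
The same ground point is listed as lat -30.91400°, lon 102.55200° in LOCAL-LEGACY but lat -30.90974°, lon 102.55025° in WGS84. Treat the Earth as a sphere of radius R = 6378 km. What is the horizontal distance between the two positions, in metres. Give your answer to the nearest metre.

503 m

Δφ = -30.90974° − -30.91400° = +0.00426°; Δλ = 102.55025° − 102.55200° = -0.00175°.
1° along a meridian = πR/180 = 111317 m.
ΔN = Δφ × 111317 = 474.2 m; ΔE = Δλ × 111317 × cos(-30.91400°) = -0.00175 × 111317 × 0.857939 = -167.1 m.
Distance = √(ΔE² + ΔN²) = √((-167.1)² + 474.2²) = 502.8 m.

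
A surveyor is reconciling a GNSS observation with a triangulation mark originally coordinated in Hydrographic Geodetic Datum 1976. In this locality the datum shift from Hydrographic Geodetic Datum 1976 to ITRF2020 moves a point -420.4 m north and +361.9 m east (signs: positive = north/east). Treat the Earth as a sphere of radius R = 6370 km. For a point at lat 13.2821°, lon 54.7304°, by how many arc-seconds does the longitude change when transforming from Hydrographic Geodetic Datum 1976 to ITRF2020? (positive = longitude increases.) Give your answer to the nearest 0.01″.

At latitude 13.2821°, cos φ = 0.973251.
One radian of longitude at latitude φ spans R cos φ, so Δλ = ΔE / (R cos φ) = 361.9 / (6370000 × 0.973251) = 5.8375e-05 rad = 12.041″.

Δλ = 12.04″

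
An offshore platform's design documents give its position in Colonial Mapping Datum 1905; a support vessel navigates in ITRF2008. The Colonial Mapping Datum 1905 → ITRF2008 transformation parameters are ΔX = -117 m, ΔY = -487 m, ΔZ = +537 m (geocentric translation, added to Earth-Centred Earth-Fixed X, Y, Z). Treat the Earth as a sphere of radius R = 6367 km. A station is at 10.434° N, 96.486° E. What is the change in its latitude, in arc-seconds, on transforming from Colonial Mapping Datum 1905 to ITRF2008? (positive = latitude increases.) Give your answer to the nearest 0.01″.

Δφ = 19.87″

sin φ = 0.181103, cos φ = 0.983464, sin λ = 0.993599, cos λ = -0.112960.
North component: ΔN = −sin φ cos λ·ΔX − sin φ sin λ·ΔY + cos φ·ΔZ = −(0.181103)(-0.112960)(-117) − (0.181103)(0.993599)(-487) + (0.983464)(537) = 613.36 m.
1° of latitude spans πR/180 = 111125 m, so Δφ = 613.36 / 111125 × 3600 = 19.870″.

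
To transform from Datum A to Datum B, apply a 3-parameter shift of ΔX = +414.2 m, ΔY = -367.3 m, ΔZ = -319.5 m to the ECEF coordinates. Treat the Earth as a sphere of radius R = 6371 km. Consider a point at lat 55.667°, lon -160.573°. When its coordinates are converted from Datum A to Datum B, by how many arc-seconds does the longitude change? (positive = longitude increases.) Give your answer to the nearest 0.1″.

sin φ = 0.825774, cos φ = 0.564002, sin λ = -0.332606, cos λ = -0.943066.
East component: ΔE = −sin λ·ΔX + cos λ·ΔY = −(-0.332606)(414.2) + (-0.943066)(-367.3) = 484.15 m.
1° of latitude spans πR/180 = 111195 m; at latitude φ, 1° of longitude spans that × cos φ = 62714.1 m, so Δλ = 484.15 / 62714.1 × 3600 = 27.792″.

Δλ = 27.8″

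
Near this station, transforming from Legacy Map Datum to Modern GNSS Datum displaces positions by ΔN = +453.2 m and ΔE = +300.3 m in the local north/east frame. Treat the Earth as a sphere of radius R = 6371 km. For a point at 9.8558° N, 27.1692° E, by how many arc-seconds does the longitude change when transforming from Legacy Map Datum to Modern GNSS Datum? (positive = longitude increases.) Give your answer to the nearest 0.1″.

At latitude 9.8558°, cos φ = 0.985242.
One radian of longitude at latitude φ spans R cos φ, so Δλ = ΔE / (R cos φ) = 300.3 / (6371000 × 0.985242) = 4.7842e-05 rad = 9.868″.

Δλ = 9.9″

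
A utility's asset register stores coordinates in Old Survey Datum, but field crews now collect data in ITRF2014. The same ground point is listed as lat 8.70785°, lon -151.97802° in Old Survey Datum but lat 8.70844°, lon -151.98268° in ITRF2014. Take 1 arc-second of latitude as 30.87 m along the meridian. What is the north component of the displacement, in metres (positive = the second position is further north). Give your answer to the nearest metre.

Δφ = 8.70844° − 8.70785° = +0.00059°; Δλ = -151.98268° − -151.97802° = -0.00466°.
1° of latitude = 3600 × 30.87 = 111132 m.
ΔN = Δφ × 111132 = 65.6 m; ΔE = Δλ × 111132 × cos(8.70785°) = -0.00466 × 111132 × 0.988473 = -511.9 m.

ΔN = 66 m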